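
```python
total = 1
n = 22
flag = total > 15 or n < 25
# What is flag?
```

Trace:
`total = 1` → total = 1
`n = 22` → n = 22
`flag = total > 15 or n < 25` → flag = True
So flag = True

Answer: True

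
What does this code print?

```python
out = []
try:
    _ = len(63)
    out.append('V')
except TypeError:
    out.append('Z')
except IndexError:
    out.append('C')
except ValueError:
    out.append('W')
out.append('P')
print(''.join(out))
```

Execution trace: 'Z' (except TypeError) → 'P' (after the try/except). Output: ZP

Answer: ZP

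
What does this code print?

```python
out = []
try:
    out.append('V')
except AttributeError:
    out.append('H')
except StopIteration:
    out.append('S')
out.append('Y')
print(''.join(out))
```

Execution trace: 'V' (try body, no exception) → 'Y' (after the try/except). Output: VY

Answer: VY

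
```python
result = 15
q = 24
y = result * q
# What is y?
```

Trace:
`result = 15` → result = 15
`q = 24` → q = 24
`y = result * q` → y = 360
So y = 360

Answer: 360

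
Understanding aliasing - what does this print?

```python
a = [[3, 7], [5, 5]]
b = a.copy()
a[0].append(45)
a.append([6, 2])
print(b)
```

Key concept: shallow copy with nested lists.
Step by step:
`a = [[3, 7], [5, 5]]` → a = [[3, 7], [5, 5]]
`b = a.copy()` → b = [[3, 7], [5, 5]]
`a[0].append(45)` → a = [[3, 7, 45], [5, 5]]; b = [[3, 7, 45], [5, 5]]
`a.append([6, 2])` → a = [[3, 7, 45], [5, 5], [6, 2]]
`print(b)` → prints [[3, 7, 45], [5, 5]]

Answer: [[3, 7, 45], [5, 5]]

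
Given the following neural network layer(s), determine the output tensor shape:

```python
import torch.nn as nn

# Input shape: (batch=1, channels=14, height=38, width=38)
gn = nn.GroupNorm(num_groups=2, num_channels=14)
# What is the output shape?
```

Input: (1, 14, 38, 38) -> Output: (1, 14, 38, 38)

Answer: (1, 14, 38, 38)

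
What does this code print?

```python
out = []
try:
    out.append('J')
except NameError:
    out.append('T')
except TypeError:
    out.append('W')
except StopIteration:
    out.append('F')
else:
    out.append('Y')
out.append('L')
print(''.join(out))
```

Execution trace: 'J' (try body, no exception) → 'Y' (else) → 'L' (after the try/except). Output: JYL

Answer: JYL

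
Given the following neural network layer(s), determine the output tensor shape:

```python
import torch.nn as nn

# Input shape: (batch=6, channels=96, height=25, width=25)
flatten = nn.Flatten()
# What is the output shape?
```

Input: (6, 96, 25, 25) -> Output: (6, 60000)

Answer: (6, 60000)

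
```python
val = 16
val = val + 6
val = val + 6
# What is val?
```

Trace:
`val = 16` → val = 16
`val = val + 6` → val = 22
`val = val + 6` → val = 28
So val = 28

Answer: 28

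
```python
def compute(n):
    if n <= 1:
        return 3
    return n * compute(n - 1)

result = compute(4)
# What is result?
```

compute(4) = 4 * 3 * 2 * 3 = 72

Answer: 72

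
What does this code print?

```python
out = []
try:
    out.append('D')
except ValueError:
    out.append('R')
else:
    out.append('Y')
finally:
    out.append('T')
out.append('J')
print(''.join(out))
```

Execution trace: 'D' (try body, no exception) → 'Y' (else) → 'T' (finally) → 'J' (after the try/except). Output: DYTJ

Answer: DYTJ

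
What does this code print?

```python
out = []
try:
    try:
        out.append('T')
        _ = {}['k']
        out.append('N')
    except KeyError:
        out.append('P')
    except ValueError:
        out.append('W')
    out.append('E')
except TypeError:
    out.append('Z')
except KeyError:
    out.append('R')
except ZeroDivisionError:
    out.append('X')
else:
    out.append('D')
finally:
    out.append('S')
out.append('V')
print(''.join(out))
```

Execution trace: 'T' (inner try body) → 'P' (inner except KeyError) → 'E' (try body, no exception) → 'D' (else) → 'S' (finally) → 'V' (after the try/except). Output: TPEDSV

Answer: TPEDSV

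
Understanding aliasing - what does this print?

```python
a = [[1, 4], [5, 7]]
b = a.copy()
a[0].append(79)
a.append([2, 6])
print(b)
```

Key concept: shallow copy with nested lists.
Step by step:
`a = [[1, 4], [5, 7]]` → a = [[1, 4], [5, 7]]
`b = a.copy()` → b = [[1, 4], [5, 7]]
`a[0].append(79)` → a = [[1, 4, 79], [5, 7]]; b = [[1, 4, 79], [5, 7]]
`a.append([2, 6])` → a = [[1, 4, 79], [5, 7], [2, 6]]
`print(b)` → prints [[1, 4, 79], [5, 7]]

Answer: [[1, 4, 79], [5, 7]]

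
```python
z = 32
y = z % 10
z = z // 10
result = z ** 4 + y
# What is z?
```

Trace:
`z = 32` → z = 32
`y = z % 10` → y = 2
`z = z // 10` → z = 3
`result = z ** 4 + y` → result = 83
So z = 3

Answer: 3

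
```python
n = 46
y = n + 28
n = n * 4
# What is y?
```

Trace:
`n = 46` → n = 46
`y = n + 28` → y = 74
`n = n * 4` → n = 184
So y = 74

Answer: 74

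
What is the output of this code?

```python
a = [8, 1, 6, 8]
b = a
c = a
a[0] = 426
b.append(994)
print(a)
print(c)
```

Key concept: multiple aliases.
Step by step:
`a = [8, 1, 6, 8]` → a = [8, 1, 6, 8]
`b = a` → b = [8, 1, 6, 8] (same object as a)
`c = a` → c = [8, 1, 6, 8] (same object as a, b)
`a[0] = 426` → a = [426, 1, 6, 8] (same object as b, c); b = [426, 1, 6, 8] (same object as a, c); c = [426, 1, 6, 8] (same object as a, b)
`b.append(994)` → a = [426, 1, 6, 8, 994] (same object as b, c); b = [426, 1, 6, 8, 994] (same object as a, c); c = [426, 1, 6, 8, 994] (same object as a, b)
`print(a)` → prints [426, 1, 6, 8, 994]
`print(c)` → prints [426, 1, 6, 8, 994]

Answer:
[426, 1, 6, 8, 994]
[426, 1, 6, 8, 994]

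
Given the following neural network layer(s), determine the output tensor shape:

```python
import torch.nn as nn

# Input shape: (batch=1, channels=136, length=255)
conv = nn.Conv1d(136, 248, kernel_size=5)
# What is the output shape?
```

Input: (1, 136, 255) -> Output: (1, 248, 251)

Answer: (1, 248, 251)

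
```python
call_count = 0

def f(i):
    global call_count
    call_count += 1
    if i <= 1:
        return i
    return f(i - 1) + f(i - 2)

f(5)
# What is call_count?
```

Calls(i) = 1 + Calls(i-1) + Calls(i-2); Calls(0)=Calls(1)=1. For i=5 this gives 15.

Answer: 15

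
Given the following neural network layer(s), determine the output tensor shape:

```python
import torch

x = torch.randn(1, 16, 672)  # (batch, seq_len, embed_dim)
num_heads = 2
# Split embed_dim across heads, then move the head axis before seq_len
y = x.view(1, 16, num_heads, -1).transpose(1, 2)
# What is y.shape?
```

Input: (1, 16, 672) -> head_dim = 672 // 2 = 336; after view: (1, 16, 2, 336) -> after transpose(1, 2): (1, 2, 16, 336) -> Output: (1, 2, 16, 336)

Answer: (1, 2, 16, 336)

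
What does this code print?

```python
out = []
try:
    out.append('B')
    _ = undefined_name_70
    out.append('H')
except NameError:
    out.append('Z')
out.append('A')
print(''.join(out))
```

Execution trace: 'B' (try body) → 'Z' (except NameError) → 'A' (after the try/except). Output: BZA

Answer: BZA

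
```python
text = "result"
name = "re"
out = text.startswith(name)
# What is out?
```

Trace:
`text = "result"` → text = 'result'
`name = "re"` → name = 're'
`out = text.startswith(name)` → out = True
So out = True

Answer: True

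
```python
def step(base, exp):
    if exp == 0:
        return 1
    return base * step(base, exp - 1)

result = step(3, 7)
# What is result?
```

step(3, 7) = 3 * 3 * 3 * 3 * 3 * 3 * 3 = 2187

Answer: 2187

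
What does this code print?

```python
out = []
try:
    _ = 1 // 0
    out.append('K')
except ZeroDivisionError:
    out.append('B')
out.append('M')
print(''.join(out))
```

Execution trace: 'B' (except ZeroDivisionError) → 'M' (after the try/except). Output: BM

Answer: BM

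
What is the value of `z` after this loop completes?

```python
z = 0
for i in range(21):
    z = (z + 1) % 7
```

Increment mod 7, 21 times = 0
`z` takes the values: 0 → 1 → 2 → 3 → 4 → 5 → 6 → 0 → 1 → 2 → 3 → 4 → 5 → 6 → 0 → 1 → 2 → 3 → 4 → 5 → 6 → 0

Answer: 0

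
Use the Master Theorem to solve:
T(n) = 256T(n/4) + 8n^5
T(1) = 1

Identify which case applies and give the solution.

a=256, b=4, f(n)=8n^5. log_4(256) = 4. Since c=5 > 4 and the regularity condition holds (256(n/4)^5 = (256/4^5)n^5 with 256/4^5 < 1), Case 3 applies: T(n) = Θ(f(n)) = O(n^5).

Answer: O(n^5) - Case 3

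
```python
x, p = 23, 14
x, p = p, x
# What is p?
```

Trace:
`x, p = 23, 14` → x = 23; p = 14
`x, p = p, x` → x = 14; p = 23
So p = 23

Answer: 23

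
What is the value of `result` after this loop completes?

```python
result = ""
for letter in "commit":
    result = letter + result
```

Reverse 'commit'
`result` takes the values: "" → "c" → "oc" → "moc" → "mmoc" → "immoc" → "timmoc"

Answer: "timmoc"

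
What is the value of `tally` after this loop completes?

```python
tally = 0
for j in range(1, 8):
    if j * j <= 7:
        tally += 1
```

Count numbers where j² ≤ 7
`tally` takes the values: 0 → 1 → 2

Answer: 2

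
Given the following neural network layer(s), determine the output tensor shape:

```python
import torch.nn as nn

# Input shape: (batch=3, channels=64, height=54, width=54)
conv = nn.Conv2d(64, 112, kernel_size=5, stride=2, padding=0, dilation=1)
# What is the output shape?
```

Input: (3, 64, 54, 54) -> Output: (3, 112, 25, 25)

Answer: (3, 112, 25, 25)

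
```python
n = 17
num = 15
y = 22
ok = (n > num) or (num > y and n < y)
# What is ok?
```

Trace:
`n = 17` → n = 17
`num = 15` → num = 15
`y = 22` → y = 22
`ok = (n > num) or (num > y and n < y)` → ok = True
So ok = True

Answer: True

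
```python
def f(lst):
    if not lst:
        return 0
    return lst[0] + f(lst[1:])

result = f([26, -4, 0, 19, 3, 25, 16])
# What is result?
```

26 + (-4) + 0 + 19 + 3 + 25 + 16 + 0 = 85

Answer: 85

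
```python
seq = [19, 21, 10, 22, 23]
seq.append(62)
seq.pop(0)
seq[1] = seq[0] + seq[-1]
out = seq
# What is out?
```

Trace:
`seq = [19, 21, 10, 22, 23]` → seq = [19, 21, 10, 22, 23]
`seq.append(62)` → seq = [19, 21, 10, 22, 23, 62]
`seq.pop(0)` → seq = [21, 10, 22, 23, 62]
`seq[1] = seq[0] + seq[-1]` → seq = [21, 83, 22, 23, 62]
`out = seq` → out = [21, 83, 22, 23, 62]
So out = [21, 83, 22, 23, 62]

Answer: [21, 83, 22, 23, 62]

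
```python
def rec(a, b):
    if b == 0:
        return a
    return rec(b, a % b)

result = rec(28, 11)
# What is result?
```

rec(28, 11) -> rec(11, 6) -> rec(6, 5) -> rec(5, 1) -> rec(1, 0) -> 1

Answer: 1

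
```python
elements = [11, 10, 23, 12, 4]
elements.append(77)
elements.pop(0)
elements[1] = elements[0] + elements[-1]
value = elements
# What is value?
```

Trace:
`elements = [11, 10, 23, 12, 4]` → elements = [11, 10, 23, 12, 4]
`elements.append(77)` → elements = [11, 10, 23, 12, 4, 77]
`elements.pop(0)` → elements = [10, 23, 12, 4, 77]
`elements[1] = elements[0] + elements[-1]` → elements = [10, 87, 12, 4, 77]
`value = elements` → value = [10, 87, 12, 4, 77]
So value = [10, 87, 12, 4, 77]

Answer: [10, 87, 12, 4, 77]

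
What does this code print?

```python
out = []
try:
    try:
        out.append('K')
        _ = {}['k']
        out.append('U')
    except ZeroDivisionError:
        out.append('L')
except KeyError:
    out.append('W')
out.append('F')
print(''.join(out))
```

Execution trace: 'K' (try body) → 'W' (outer except KeyError) → 'F' (after the try/except). Output: KWF

Answer: KWF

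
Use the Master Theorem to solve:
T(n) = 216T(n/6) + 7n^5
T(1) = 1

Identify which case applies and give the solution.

a=216, b=6, f(n)=7n^5. log_6(216) = 3. Since c=5 > 3 and the regularity condition holds (216(n/6)^5 = (216/6^5)n^5 with 216/6^5 < 1), Case 3 applies: T(n) = Θ(f(n)) = O(n^5).

Answer: O(n^5) - Case 3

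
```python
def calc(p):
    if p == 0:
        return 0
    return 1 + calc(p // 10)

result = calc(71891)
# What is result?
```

Count of digits of 71891: 5

Answer: 5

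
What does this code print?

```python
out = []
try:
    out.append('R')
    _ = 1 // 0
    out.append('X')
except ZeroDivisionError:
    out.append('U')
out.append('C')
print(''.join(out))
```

Execution trace: 'R' (try body) → 'U' (except ZeroDivisionError) → 'C' (after the try/except). Output: RUC

Answer: RUC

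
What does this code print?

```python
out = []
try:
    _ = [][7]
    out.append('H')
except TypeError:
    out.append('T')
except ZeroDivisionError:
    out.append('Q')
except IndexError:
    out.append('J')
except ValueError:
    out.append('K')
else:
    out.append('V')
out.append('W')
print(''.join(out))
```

Execution trace: 'J' (except IndexError) → 'W' (after the try/except). Output: JW

Answer: JW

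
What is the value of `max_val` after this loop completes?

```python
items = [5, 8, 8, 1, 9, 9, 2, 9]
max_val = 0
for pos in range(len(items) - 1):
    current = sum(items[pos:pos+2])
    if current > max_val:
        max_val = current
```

Max sum of 2-element window in [5, 8, 8, 1, 9, 9, 2, 9]
`max_val` takes the values: 0 → 13 → 16 → 18

Answer: 18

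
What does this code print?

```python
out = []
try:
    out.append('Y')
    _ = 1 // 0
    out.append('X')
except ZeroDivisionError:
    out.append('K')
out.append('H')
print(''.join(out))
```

Execution trace: 'Y' (try body) → 'K' (except ZeroDivisionError) → 'H' (after the try/except). Output: YKH

Answer: YKH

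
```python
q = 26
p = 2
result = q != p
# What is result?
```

Trace:
`q = 26` → q = 26
`p = 2` → p = 2
`result = q != p` → result = True
So result = True

Answer: True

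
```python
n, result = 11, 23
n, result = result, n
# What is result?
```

Trace:
`n, result = 11, 23` → n = 11; result = 23
`n, result = result, n` → n = 23; result = 11
So result = 11

Answer: 11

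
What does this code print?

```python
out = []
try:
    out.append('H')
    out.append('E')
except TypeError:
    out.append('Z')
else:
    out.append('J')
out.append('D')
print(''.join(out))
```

Execution trace: 'H' (try body) → 'E' (try body, no exception) → 'J' (else) → 'D' (after the try/except). Output: HEJD

Answer: HEJD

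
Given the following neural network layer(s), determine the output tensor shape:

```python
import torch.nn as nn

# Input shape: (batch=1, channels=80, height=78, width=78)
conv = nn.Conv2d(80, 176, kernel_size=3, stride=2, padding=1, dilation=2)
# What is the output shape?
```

Input: (1, 80, 78, 78) -> Output: (1, 176, 38, 38)

Answer: (1, 176, 38, 38)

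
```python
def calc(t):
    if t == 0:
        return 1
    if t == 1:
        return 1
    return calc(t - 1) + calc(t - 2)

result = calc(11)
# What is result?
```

Build up from base cases: calc(0)=1, calc(1)=1, calc(2)=2, calc(3)=3, calc(4)=5, calc(5)=8, calc(6)=13, ..., calc(11)=144

Answer: 144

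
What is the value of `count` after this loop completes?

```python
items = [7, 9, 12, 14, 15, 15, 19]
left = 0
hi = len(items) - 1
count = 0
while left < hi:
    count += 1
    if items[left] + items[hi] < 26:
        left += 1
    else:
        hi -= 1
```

Steps to find pair summing to 26
`count` takes the values: 0 → 1 → 2 → 3 → 4 → 5 → 6

Answer: 6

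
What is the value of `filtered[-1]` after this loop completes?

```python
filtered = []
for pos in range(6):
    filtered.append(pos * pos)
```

Last element of squares 0 to 5
`filtered` takes the values: [] → [0] → [0, 1] → [0, 1, 4] → [0, 1, 4, 9] → [0, 1, 4, 9, 16] → [0, 1, 4, 9, 16, 25]
So `filtered[-1]` = 25

Answer: 25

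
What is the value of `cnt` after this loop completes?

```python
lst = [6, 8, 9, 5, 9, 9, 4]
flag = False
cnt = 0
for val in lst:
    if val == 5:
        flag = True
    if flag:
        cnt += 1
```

Count elements after first 5 in [6, 8, 9, 5, 9, 9, 4]
`cnt` takes the values: 0 → 1 → 2 → 3 → 4

Answer: 4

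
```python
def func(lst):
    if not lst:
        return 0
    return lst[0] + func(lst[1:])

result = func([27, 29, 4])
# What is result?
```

27 + 29 + 4 + 0 = 60

Answer: 60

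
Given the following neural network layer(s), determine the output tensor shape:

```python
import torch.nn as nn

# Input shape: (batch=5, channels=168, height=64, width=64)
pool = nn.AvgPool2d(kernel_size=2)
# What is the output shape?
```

Input: (5, 168, 64, 64) -> Output: (5, 168, 32, 32)

Answer: (5, 168, 32, 32)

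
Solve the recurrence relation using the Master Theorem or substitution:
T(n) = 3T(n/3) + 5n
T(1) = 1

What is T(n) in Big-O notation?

By Master Theorem: a=3, b=3, f(n)=5n. Since log_3(3) = 1 and f(n) = Θ(n^1), Case 2 applies. T(n) = O(n log n).

Answer: O(n log n)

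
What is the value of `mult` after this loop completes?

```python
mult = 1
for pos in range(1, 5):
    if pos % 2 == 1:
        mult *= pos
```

Product of odd numbers 1 to 4
`mult` takes the values: 1 → 3

Answer: 3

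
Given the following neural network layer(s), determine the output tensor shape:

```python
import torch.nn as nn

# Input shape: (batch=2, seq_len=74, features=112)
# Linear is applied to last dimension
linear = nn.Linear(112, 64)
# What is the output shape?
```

Input: (2, 74, 112) -> Output: (2, 74, 64)

Answer: (2, 74, 64)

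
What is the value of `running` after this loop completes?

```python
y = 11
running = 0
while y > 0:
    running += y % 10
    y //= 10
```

Sum digits of 11
`running` takes the values: 0 → 1 → 2

Answer: 2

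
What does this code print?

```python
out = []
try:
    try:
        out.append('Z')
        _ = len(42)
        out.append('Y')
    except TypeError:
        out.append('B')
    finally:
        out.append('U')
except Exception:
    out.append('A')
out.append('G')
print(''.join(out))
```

Execution trace: 'Z' (inner try body) → 'B' (inner except TypeError) → 'U' (inner finally) → 'G' (after the try/except). Output: ZBUG

Answer: ZBUG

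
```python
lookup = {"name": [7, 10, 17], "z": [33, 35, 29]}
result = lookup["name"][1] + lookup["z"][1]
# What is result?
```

Trace:
`lookup = {"name": [7, 10, 17], "z": [33, 35, 29]}` → lookup = {'name': [7, 10, 17], 'z': [33, 35, 29]}
`result = lookup["name"][1] + lookup["z"][1]` → result = 45
So result = 45

Answer: 45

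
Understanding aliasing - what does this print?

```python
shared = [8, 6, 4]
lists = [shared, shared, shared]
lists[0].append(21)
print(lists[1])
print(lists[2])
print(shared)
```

Key concept: list of same reference.
Step by step:
`shared = [8, 6, 4]` → shared = [8, 6, 4]
`lists = [shared, shared, shared]` → lists = [[8, 6, 4], [8, 6, 4], [8, 6, 4]]
`lists[0].append(21)` → shared = [8, 6, 4, 21]; lists = [[8, 6, 4, 21], [8, 6, 4, 21], [8, 6, 4, 21]]
`print(lists[1])` → prints [8, 6, 4, 21]
`print(lists[2])` → prints [8, 6, 4, 21]
`print(shared)` → prints [8, 6, 4, 21]

Answer:
[8, 6, 4, 21]
[8, 6, 4, 21]
[8, 6, 4, 21]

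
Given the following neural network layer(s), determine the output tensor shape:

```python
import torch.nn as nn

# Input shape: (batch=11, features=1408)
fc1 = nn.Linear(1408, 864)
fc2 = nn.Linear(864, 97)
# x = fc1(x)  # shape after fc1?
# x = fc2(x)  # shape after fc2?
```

Input: (11, 1408) -> after fc1: (11, 864) -> Output: (11, 97)

Answer: (11, 97)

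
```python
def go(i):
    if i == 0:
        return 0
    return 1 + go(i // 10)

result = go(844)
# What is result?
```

Count of digits of 844: 3

Answer: 3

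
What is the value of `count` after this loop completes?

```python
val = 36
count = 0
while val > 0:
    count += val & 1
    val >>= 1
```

Count set bits in 36 (binary: 0b100100)
`count` takes the values: 0 → 1 → 2

Answer: 2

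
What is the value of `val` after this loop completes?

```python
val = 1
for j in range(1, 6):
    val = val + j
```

Start at 1, add 1 through 5
`val` takes the values: 1 → 2 → 4 → 7 → 11 → 16

Answer: 16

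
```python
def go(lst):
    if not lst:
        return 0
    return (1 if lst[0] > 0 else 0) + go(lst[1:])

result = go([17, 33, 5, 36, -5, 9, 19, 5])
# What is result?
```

Count of positive elements in [17, 33, 5, 36, -5, 9, 19, 5] = 7

Answer: 7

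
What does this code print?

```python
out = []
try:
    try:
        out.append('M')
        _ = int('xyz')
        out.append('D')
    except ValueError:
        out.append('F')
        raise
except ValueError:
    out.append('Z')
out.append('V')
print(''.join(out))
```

Execution trace: 'M' (inner try body) → 'F' (inner except ValueError) → 'Z' (outer except ValueError) → 'V' (after the try/except). Output: MFZV

Answer: MFZV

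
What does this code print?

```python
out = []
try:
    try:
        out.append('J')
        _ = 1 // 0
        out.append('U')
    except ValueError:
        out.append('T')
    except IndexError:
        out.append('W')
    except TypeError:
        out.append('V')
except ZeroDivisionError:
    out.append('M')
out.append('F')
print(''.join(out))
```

Execution trace: 'J' (try body) → 'M' (outer except ZeroDivisionError) → 'F' (after the try/except). Output: JMF

Answer: JMF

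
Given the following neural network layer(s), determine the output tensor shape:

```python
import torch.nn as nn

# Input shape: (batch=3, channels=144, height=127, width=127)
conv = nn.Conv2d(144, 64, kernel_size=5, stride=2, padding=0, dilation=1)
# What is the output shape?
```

Input: (3, 144, 127, 127) -> Output: (3, 64, 62, 62)

Answer: (3, 64, 62, 62)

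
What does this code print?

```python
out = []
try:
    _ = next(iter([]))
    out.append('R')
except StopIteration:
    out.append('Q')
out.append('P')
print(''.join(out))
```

Execution trace: 'Q' (except StopIteration) → 'P' (after the try/except). Output: QP

Answer: QP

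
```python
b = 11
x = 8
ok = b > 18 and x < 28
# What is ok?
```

Trace:
`b = 11` → b = 11
`x = 8` → x = 8
`ok = b > 18 and x < 28` → ok = False
So ok = False

Answer: False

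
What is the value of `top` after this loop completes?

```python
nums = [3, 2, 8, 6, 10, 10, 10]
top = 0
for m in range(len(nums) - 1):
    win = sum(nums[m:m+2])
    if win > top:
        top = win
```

Max sum of 2-element window in [3, 2, 8, 6, 10, 10, 10]
`top` takes the values: 0 → 5 → 10 → 14 → 16 → 20

Answer: 20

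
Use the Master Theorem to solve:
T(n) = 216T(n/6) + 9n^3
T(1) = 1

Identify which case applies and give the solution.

a=216, b=6, f(n)=9n^3. log_6(216) = 3. Since c=3 = 3, Case 2 applies: T(n) = Θ(n^log_b(a) · log n) = O(n^3 log n).

Answer: O(n^3 log n) - Case 2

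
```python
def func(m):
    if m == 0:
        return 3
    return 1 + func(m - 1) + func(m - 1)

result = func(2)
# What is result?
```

func(m) = 1 + 2·func(m-1), func(0)=3. Closed form: (3+1)·2^2 - 1 = 15.

Answer: 15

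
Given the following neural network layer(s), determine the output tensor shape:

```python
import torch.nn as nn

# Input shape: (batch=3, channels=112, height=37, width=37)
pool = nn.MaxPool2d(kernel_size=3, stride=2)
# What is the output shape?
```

Input: (3, 112, 37, 37) -> Output: (3, 112, 18, 18)

Answer: (3, 112, 18, 18)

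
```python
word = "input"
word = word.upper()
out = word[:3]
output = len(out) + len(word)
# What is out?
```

Trace:
`word = "input"` → word = 'input'
`word = word.upper()` → word = 'INPUT'
`out = word[:3]` → out = 'INP'
`output = len(out) + len(word)` → output = 8
So out = 'INP'

Answer: 'INP'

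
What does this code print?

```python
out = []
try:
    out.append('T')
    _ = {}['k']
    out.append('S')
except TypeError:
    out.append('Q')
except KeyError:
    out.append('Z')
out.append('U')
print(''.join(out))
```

Execution trace: 'T' (try body) → 'Z' (except KeyError) → 'U' (after the try/except). Output: TZU

Answer: TZU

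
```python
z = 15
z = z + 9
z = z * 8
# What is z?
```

Trace:
`z = 15` → z = 15
`z = z + 9` → z = 24
`z = z * 8` → z = 192
So z = 192

Answer: 192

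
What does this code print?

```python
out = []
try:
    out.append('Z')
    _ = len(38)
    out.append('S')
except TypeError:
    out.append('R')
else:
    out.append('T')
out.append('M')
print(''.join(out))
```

Execution trace: 'Z' (try body) → 'R' (except TypeError) → 'M' (after the try/except). Output: ZRM

Answer: ZRM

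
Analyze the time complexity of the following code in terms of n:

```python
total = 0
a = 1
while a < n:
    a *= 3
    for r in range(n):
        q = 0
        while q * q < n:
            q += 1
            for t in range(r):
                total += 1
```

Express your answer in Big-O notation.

Each loop level contributes: log n × n × √n × n. Multiplying the contributions gives O(n^2√n log n).

Answer: O(n^2√n log n)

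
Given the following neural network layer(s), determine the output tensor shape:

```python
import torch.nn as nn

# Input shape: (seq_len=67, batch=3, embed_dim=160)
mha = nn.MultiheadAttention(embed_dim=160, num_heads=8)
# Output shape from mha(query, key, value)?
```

Input: (67, 3, 160) -> Output: (67, 3, 160)

Answer: (67, 3, 160)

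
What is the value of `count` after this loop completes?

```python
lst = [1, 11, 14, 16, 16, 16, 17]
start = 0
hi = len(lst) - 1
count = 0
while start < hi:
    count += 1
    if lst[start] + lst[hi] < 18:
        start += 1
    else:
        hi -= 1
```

Steps to find pair summing to 18
`count` takes the values: 0 → 1 → 2 → 3 → 4 → 5 → 6

Answer: 6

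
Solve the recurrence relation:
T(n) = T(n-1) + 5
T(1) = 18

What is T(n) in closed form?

Unrolling: T(n) = T(1) + 5·(n-1) = 18 + 5(n-1) = 5n + 13.

Answer: T(n) = 5n + 13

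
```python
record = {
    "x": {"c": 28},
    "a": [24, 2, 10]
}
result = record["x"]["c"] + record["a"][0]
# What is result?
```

Trace:
`record = { ...` → record = {'x': {'c': 28}, 'a': [24, 2, 10]}
`result = record["x"]["c"] + record["a"][0]` → result = 52
So result = 52

Answer: 52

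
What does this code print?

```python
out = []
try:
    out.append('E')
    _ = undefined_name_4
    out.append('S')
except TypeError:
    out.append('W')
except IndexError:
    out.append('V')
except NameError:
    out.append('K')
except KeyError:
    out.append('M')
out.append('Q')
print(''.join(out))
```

Execution trace: 'E' (try body) → 'K' (except NameError) → 'Q' (after the try/except). Output: EKQ

Answer: EKQ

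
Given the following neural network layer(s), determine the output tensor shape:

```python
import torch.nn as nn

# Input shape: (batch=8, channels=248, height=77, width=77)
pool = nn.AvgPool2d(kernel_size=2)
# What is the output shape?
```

Input: (8, 248, 77, 77) -> Output: (8, 248, 38, 38)

Answer: (8, 248, 38, 38)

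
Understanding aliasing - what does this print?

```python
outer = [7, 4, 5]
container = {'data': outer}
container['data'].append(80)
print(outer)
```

Key concept: dict holds reference to list.
Step by step:
`outer = [7, 4, 5]` → outer = [7, 4, 5]
`container = {'data': outer}` → container = {'data': [7, 4, 5]}
`container['data'].append(80)` → outer = [7, 4, 5, 80]; container = {'data': [7, 4, 5, 80]}
`print(outer)` → prints [7, 4, 5, 80]

Answer: [7, 4, 5, 80]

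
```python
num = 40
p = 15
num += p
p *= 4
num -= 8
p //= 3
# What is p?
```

Trace:
`num = 40` → num = 40
`p = 15` → p = 15
`num += p` → num = 55
`p *= 4` → p = 60
`num -= 8` → num = 47
`p //= 3` → p = 20
So p = 20

Answer: 20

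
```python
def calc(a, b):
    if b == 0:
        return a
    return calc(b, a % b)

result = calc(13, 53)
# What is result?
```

calc(13, 53) -> calc(53, 13) -> calc(13, 1) -> calc(1, 0) -> 1

Answer: 1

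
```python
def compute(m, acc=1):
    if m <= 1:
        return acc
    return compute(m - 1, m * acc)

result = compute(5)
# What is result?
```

Accumulator trace (n, acc): (5, 1) -> (4, 5) -> (3, 20) -> (2, 60) -> (1, 120) -> return 120

Answer: 120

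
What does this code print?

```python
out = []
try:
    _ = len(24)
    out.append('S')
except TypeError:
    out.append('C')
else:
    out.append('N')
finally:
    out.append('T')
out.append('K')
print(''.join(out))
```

Execution trace: 'C' (except TypeError) → 'T' (finally) → 'K' (after the try/except). Output: CTK

Answer: CTK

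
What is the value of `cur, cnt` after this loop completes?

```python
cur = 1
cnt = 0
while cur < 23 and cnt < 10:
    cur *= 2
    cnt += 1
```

Double until >= 23 or 10 iterations
`cur, cnt` takes the values: (1, 0) → (2, 0) → (2, 1) → (4, 1) → (4, 2) → (8, 2) → (8, 3) → (16, 3) → (16, 4) → (32, 4) → (32, 5)

Answer: 32, 5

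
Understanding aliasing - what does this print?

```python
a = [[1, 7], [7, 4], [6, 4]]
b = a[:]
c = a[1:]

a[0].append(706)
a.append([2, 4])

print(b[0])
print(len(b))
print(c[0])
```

Key concept: slice with nested mutation.
Step by step:
`a = [[1, 7], [7, 4], [6, 4]]` → a = [[1, 7], [7, 4], [6, 4]]
`b = a[:]` → b = [[1, 7], [7, 4], [6, 4]]
`c = a[1:]` → c = [[7, 4], [6, 4]]
`a[0].append(706)` → a = [[1, 7, 706], [7, 4], [6, 4]]; b = [[1, 7, 706], [7, 4], [6, 4]]
`a.append([2, 4])` → a = [[1, 7, 706], [7, 4], [6, 4], [2, 4]]
`print(b[0])` → prints [1, 7, 706]
`print(len(b))` → prints 3
`print(c[0])` → prints [7, 4]

Answer:
[1, 7, 706]
3
[7, 4]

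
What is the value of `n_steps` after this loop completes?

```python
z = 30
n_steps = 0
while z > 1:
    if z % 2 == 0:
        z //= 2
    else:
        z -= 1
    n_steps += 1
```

Steps to reduce 30 to 1
`n_steps` takes the values: 0 → 1 → 2 → 3 → 4 → 5 → 6 → 7

Answer: 7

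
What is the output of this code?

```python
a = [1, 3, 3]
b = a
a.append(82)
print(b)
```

Key concept: basic list aliasing.
Step by step:
`a = [1, 3, 3]` → a = [1, 3, 3]
`b = a` → b = [1, 3, 3] (same object as a)
`a.append(82)` → a = [1, 3, 3, 82] (same object as b); b = [1, 3, 3, 82] (same object as a)
`print(b)` → prints [1, 3, 3, 82]

Answer: [1, 3, 3, 82]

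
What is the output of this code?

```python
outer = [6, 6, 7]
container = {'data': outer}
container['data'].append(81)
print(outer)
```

Key concept: dict holds reference to list.
Step by step:
`outer = [6, 6, 7]` → outer = [6, 6, 7]
`container = {'data': outer}` → container = {'data': [6, 6, 7]}
`container['data'].append(81)` → outer = [6, 6, 7, 81]; container = {'data': [6, 6, 7, 81]}
`print(outer)` → prints [6, 6, 7, 81]

Answer: [6, 6, 7, 81]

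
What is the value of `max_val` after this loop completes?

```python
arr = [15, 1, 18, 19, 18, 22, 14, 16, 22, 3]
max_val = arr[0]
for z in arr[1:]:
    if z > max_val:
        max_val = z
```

Maximum of [15, 1, 18, 19, 18, 22, 14, 16, 22, 3]
`max_val` takes the values: 15 → 18 → 19 → 22

Answer: 22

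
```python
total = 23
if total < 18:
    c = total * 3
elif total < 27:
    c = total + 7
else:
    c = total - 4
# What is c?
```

Trace:
`total = 23` → total = 23
`if total < 18: ...` → total < 18 is False, total < 27 is True → c = 30
So c = 30

Answer: 30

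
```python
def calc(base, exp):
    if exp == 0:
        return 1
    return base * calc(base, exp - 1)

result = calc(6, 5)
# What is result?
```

calc(6, 5) = 6 * 6 * 6 * 6 * 6 = 7776

Answer: 7776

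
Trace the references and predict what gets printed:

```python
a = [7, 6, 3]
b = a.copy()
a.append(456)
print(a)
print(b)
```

Key concept: list.copy() creates independent copy.
Step by step:
`a = [7, 6, 3]` → a = [7, 6, 3]
`b = a.copy()` → b = [7, 6, 3]
`a.append(456)` → a = [7, 6, 3, 456]
`print(a)` → prints [7, 6, 3, 456]
`print(b)` → prints [7, 6, 3]

Answer:
[7, 6, 3, 456]
[7, 6, 3]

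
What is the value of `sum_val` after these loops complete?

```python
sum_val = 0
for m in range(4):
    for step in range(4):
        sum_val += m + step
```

Sum of all m+step for m,step in 4x4
`sum_val` takes the values: 0 → 1 → 3 → 6 → 7 → 9 → 12 → 16 → 18 → 21 → 25 → 30 → 33 → 37 → 42 → 48

Answer: 48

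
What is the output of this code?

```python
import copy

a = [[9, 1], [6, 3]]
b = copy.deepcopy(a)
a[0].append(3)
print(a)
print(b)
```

Key concept: deep copy is fully independent.
Step by step:
`a = [[9, 1], [6, 3]]` → a = [[9, 1], [6, 3]]
`b = copy.deepcopy(a)` → b = [[9, 1], [6, 3]]
`a[0].append(3)` → a = [[9, 1, 3], [6, 3]]
`print(a)` → prints [[9, 1, 3], [6, 3]]
`print(b)` → prints [[9, 1], [6, 3]]

Answer:
[[9, 1, 3], [6, 3]]
[[9, 1], [6, 3]]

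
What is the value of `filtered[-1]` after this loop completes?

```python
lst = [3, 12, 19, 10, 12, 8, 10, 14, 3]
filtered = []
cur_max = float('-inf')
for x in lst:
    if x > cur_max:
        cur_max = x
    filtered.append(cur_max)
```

Running max ends at 19
`filtered` takes the values: [] → [3] → [3, 12] → [3, 12, 19] → [3, 12, 19, 19] → [3, 12, 19, 19, 19] → [3, 12, 19, 19, 19, 19] → [3, 12, 19, 19, 19, 19, 19] → [3, 12, 19, 19, 19, 19, 19, 19] → [3, 12, 19, 19, 19, 19, 19, 19, 19]
So `filtered[-1]` = 19

Answer: 19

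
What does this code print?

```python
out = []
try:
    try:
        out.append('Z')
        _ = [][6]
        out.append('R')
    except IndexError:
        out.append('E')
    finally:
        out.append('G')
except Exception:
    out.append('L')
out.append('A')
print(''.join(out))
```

Execution trace: 'Z' (inner try body) → 'E' (inner except IndexError) → 'G' (inner finally) → 'A' (after the try/except). Output: ZEGA

Answer: ZEGA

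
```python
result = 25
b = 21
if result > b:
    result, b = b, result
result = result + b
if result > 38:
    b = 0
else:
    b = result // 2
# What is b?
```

Trace:
`result = 25` → result = 25
`b = 21` → b = 21
`if result > b: ...` → result > b is True → result = 21; b = 25
`result = result + b` → result = 46
`if result > 38: ...` → result > 38 is True → b = 0
So b = 0

Answer: 0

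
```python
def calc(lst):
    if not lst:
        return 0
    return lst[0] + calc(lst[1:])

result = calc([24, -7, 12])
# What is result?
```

24 + (-7) + 12 + 0 = 29

Answer: 29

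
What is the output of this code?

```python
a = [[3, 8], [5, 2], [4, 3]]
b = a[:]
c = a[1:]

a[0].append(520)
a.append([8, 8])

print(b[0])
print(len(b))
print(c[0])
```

Key concept: slice with nested mutation.
Step by step:
`a = [[3, 8], [5, 2], [4, 3]]` → a = [[3, 8], [5, 2], [4, 3]]
`b = a[:]` → b = [[3, 8], [5, 2], [4, 3]]
`c = a[1:]` → c = [[5, 2], [4, 3]]
`a[0].append(520)` → a = [[3, 8, 520], [5, 2], [4, 3]]; b = [[3, 8, 520], [5, 2], [4, 3]]
`a.append([8, 8])` → a = [[3, 8, 520], [5, 2], [4, 3], [8, 8]]
`print(b[0])` → prints [3, 8, 520]
`print(len(b))` → prints 3
`print(c[0])` → prints [5, 2]

Answer:
[3, 8, 520]
3
[5, 2]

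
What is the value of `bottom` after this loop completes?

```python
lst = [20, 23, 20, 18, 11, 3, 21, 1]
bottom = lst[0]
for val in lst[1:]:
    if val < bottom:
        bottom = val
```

Minimum of [20, 23, 20, 18, 11, 3, 21, 1]
`bottom` takes the values: 20 → 18 → 11 → 3 → 1

Answer: 1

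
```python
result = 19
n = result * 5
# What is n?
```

Trace:
`result = 19` → result = 19
`n = result * 5` → n = 95
So n = 95

Answer: 95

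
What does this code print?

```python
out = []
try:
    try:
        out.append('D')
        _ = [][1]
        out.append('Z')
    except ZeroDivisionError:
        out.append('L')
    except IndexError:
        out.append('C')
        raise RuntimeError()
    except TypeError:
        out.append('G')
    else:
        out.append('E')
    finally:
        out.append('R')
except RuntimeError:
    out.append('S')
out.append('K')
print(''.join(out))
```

Execution trace: 'D' (try body) → 'C' (except IndexError) → 'R' (finally) → 'S' (outer except RuntimeError) → 'K' (after the try/except). Output: DCRSK

Answer: DCRSK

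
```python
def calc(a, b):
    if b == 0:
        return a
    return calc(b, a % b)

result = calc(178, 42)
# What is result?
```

calc(178, 42) -> calc(42, 10) -> calc(10, 2) -> calc(2, 0) -> 2

Answer: 2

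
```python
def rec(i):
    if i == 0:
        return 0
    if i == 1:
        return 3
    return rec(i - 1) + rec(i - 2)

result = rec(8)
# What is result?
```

Build up from base cases: rec(0)=0, rec(1)=3, rec(2)=3, rec(3)=6, rec(4)=9, rec(5)=15, rec(6)=24, ..., rec(8)=63

Answer: 63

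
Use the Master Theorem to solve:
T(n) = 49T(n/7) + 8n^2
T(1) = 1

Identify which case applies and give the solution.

a=49, b=7, f(n)=8n^2. log_7(49) = 2. Since c=2 = 2, Case 2 applies: T(n) = Θ(n^log_b(a) · log n) = O(n^2 log n).

Answer: O(n^2 log n) - Case 2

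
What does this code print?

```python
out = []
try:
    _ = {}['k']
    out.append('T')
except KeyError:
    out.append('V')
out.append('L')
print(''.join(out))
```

Execution trace: 'V' (except KeyError) → 'L' (after the try/except). Output: VL

Answer: VL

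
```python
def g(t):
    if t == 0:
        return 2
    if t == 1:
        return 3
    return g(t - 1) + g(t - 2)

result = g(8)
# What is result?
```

Build up from base cases: g(0)=2, g(1)=3, g(2)=5, g(3)=8, g(4)=13, g(5)=21, g(6)=34, ..., g(8)=89

Answer: 89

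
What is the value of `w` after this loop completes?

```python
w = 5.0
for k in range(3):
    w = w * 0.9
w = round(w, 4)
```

Exponential decay: 5.0 * 0.9^3
`w` takes the values: 5.0 → 4.5 → 4.05 → 3.645

Answer: 3.645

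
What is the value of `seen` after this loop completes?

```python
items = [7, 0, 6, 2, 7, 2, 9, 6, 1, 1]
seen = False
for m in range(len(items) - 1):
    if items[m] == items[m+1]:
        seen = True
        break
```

Check consecutive duplicates in [7, 0, 6, 2, 7, 2, 9, 6, 1, 1]
`seen` takes the values: False → True

Answer: True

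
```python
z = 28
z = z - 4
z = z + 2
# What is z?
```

Trace:
`z = 28` → z = 28
`z = z - 4` → z = 24
`z = z + 2` → z = 26
So z = 26

Answer: 26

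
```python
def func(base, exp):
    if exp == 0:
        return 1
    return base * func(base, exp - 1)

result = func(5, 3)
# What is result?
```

func(5, 3) = 5 * 5 * 5 = 125

Answer: 125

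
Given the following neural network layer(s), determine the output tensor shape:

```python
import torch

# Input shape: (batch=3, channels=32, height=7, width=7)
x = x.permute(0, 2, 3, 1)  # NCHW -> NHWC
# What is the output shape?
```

Input: (3, 32, 7, 7) -> Output: (3, 7, 7, 32)

Answer: (3, 7, 7, 32)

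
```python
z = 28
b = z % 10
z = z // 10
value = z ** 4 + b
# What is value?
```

Trace:
`z = 28` → z = 28
`b = z % 10` → b = 8
`z = z // 10` → z = 2
`value = z ** 4 + b` → value = 24
So value = 24

Answer: 24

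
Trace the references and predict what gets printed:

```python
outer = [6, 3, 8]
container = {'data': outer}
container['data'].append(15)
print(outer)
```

Key concept: dict holds reference to list.
Step by step:
`outer = [6, 3, 8]` → outer = [6, 3, 8]
`container = {'data': outer}` → container = {'data': [6, 3, 8]}
`container['data'].append(15)` → outer = [6, 3, 8, 15]; container = {'data': [6, 3, 8, 15]}
`print(outer)` → prints [6, 3, 8, 15]

Answer: [6, 3, 8, 15]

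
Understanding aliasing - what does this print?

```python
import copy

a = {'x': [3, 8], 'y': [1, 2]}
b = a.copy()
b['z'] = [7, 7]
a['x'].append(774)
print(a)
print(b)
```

Key concept: shallow copy of dict with mutable values.
Step by step:
`a = {'x': [3, 8], 'y': [1, 2]}` → a = {'x': [3, 8], 'y': [1, 2]}
`b = a.copy()` → b = {'x': [3, 8], 'y': [1, 2]}
`b['z'] = [7, 7]` → b = {'x': [3, 8], 'y': [1, 2], 'z': [7, 7]}
`a['x'].append(774)` → a = {'x': [3, 8, 774], 'y': [1, 2]}; b = {'x': [3, 8, 774], 'y': [1, 2], 'z': [7, 7]}
`print(a)` → prints {'x': [3, 8, 774], 'y': [1, 2]}
`print(b)` → prints {'x': [3, 8, 774], 'y': [1, 2], 'z': [7, 7]}

Answer:
{'x': [3, 8, 774], 'y': [1, 2]}
{'x': [3, 8, 774], 'y': [1, 2], 'z': [7, 7]}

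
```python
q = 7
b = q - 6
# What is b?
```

Trace:
`q = 7` → q = 7
`b = q - 6` → b = 1
So b = 1

Answer: 1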